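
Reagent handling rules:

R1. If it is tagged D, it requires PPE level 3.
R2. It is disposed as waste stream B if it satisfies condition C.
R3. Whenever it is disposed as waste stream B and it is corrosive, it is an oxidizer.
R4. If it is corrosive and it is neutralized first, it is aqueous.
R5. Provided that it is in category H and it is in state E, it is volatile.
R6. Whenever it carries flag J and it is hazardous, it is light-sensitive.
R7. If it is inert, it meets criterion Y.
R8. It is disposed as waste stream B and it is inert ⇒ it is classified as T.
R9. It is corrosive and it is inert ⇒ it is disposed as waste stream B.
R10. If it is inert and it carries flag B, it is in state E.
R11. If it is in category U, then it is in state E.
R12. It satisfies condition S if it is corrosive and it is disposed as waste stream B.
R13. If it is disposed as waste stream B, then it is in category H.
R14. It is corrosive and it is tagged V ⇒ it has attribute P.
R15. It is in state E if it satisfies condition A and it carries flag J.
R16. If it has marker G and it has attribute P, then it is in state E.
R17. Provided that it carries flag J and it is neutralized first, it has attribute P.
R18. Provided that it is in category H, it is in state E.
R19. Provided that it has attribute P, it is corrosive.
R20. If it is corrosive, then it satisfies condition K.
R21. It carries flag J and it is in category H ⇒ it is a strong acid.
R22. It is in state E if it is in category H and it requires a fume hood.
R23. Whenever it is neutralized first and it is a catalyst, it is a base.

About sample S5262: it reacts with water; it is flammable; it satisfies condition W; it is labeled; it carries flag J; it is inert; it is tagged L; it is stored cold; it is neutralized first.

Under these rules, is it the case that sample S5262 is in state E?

Yes

By R17 (it carries flag J, it is neutralized first): it has attribute P.
By R19 (it has attribute P): it is corrosive.
By R9 (it is corrosive, it is inert): it is disposed as waste stream B.
By R13 (it is disposed as waste stream B): it is in category H.
By R18 (it is in category H): it is in state E.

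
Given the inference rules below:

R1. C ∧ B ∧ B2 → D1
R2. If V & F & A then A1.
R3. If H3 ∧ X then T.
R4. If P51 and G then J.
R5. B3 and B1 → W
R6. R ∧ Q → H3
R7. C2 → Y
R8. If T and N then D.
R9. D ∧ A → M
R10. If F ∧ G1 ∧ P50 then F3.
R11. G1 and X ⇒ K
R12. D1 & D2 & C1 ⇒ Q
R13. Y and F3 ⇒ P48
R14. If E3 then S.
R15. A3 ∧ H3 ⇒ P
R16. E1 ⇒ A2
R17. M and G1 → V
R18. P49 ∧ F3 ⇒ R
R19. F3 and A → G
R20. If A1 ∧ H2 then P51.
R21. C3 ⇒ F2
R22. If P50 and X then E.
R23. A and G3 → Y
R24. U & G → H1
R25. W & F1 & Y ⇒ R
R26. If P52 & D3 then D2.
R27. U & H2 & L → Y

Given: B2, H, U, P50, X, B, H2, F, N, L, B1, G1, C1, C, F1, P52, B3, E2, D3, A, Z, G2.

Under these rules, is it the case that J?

D1  (by R1: C, B, B2)
W  (by R5: B3, B1)
F3  (by R10: F, G1, P50)
G  (by R19: F3, A)
D2  (by R26: P52, D3)
Y  (by R27: U, H2, L)
Q  (by R12: D1, D2, C1)
R  (by R25: W, F1, Y)
H3  (by R6: R, Q)
T  (by R3: H3, X)
D  (by R8: T, N)
M  (by R9: D, A)
V  (by R17: M, G1)
A1  (by R2: V, F, A)
P51  (by R20: A1, H2)
J  (by R4: P51, G)

Yes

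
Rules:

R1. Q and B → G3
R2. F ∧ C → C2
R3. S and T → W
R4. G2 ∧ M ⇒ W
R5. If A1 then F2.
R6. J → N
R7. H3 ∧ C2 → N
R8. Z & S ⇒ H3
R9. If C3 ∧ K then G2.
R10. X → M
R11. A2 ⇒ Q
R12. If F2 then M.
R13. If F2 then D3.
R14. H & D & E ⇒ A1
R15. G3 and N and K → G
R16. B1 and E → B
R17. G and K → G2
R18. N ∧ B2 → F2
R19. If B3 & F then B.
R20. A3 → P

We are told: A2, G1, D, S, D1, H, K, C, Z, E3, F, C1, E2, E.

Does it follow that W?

No

Forward chaining from the given facts derives: C2, H3, Q, A1, F2, N, M, D3.
Rules concluding W: R3 needs T; R4 needs G2 — none of these are established.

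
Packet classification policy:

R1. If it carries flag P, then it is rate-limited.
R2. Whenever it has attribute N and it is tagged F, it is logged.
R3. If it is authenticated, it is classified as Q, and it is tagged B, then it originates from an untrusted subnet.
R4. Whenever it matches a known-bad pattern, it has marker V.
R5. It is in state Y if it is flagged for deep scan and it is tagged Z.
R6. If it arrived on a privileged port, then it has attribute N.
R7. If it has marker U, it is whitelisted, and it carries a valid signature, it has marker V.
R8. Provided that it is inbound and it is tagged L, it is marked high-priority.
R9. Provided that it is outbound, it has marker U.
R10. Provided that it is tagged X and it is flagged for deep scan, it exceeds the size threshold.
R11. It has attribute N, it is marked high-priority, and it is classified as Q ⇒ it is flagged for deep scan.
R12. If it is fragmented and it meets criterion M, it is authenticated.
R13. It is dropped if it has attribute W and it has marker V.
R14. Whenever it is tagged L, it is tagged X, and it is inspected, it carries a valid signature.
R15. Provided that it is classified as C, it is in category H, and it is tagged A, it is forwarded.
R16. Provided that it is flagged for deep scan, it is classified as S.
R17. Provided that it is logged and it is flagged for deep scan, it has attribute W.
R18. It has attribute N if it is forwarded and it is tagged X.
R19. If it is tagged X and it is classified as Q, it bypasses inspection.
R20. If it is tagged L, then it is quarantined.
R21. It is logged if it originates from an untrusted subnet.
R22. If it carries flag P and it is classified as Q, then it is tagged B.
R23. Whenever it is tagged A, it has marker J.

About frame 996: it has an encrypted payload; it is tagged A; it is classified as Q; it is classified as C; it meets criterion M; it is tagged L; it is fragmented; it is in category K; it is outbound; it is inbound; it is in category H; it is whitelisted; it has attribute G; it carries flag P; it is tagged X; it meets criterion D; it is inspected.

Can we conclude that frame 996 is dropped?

By R8 (it is inbound, it is tagged L): it is marked high-priority.
By R9 (it is outbound): it has marker U.
By R12 (it is fragmented, it meets criterion M): it is authenticated.
By R14 (it is tagged L, it is tagged X, it is inspected): it carries a valid signature.
By R15 (it is classified as C, it is in category H, it is tagged A): it is forwarded.
By R18 (it is forwarded, it is tagged X): it has attribute N.
By R22 (it carries flag P, it is classified as Q): it is tagged B.
By R3 (it is authenticated, it is classified as Q, it is tagged B): it originates from an untrusted subnet.
By R7 (it has marker U, it is whitelisted, it carries a valid signature): it has marker V.
By R11 (it has attribute N, it is marked high-priority, it is classified as Q): it is flagged for deep scan.
By R21 (it originates from an untrusted subnet): it is logged.
By R17 (it is logged, it is flagged for deep scan): it has attribute W.
By R13 (it has attribute W, it has marker V): it is dropped.

Yes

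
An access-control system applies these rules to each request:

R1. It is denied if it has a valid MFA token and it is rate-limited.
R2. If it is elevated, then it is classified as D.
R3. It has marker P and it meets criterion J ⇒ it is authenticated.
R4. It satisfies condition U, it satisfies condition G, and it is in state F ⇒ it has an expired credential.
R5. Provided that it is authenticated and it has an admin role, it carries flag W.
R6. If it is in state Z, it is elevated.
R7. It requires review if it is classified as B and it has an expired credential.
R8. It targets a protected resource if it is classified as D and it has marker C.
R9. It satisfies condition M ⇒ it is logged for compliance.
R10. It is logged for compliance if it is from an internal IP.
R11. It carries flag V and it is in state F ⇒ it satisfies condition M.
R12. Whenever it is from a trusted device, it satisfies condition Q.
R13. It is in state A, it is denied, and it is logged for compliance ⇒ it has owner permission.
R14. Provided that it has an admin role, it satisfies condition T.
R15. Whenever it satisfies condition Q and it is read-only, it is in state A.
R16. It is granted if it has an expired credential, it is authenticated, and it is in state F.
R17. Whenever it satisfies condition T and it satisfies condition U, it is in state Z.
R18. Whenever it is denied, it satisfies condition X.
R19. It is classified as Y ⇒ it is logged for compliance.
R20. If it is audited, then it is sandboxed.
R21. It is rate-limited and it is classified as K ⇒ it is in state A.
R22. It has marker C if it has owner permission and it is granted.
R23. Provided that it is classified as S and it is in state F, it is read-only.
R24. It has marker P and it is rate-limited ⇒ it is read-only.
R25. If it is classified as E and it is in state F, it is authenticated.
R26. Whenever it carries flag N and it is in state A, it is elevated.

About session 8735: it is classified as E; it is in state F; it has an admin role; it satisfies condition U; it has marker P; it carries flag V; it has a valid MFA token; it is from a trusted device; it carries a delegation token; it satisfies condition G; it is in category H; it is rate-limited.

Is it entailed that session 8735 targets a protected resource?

Yes

By R1 (it has a valid MFA token, it is rate-limited): it is denied.
By R4 (it satisfies condition U, it satisfies condition G, it is in state F): it has an expired credential.
By R11 (it carries flag V, it is in state F): it satisfies condition M.
By R12 (it is from a trusted device): it satisfies condition Q.
By R14 (it has an admin role): it satisfies condition T.
By R17 (it satisfies condition T, it satisfies condition U): it is in state Z.
By R24 (it has marker P, it is rate-limited): it is read-only.
By R25 (it is classified as E, it is in state F): it is authenticated.
By R6 (it is in state Z): it is elevated.
By R9 (it satisfies condition M): it is logged for compliance.
By R15 (it satisfies condition Q, it is read-only): it is in state A.
By R16 (it has an expired credential, it is authenticated, it is in state F): it is granted.
By R2 (it is elevated): it is classified as D.
By R13 (it is in state A, it is denied, it is logged for compliance): it has owner permission.
By R22 (it has owner permission, it is granted): it has marker C.
By R8 (it is classified as D, it has marker C): it targets a protected resource.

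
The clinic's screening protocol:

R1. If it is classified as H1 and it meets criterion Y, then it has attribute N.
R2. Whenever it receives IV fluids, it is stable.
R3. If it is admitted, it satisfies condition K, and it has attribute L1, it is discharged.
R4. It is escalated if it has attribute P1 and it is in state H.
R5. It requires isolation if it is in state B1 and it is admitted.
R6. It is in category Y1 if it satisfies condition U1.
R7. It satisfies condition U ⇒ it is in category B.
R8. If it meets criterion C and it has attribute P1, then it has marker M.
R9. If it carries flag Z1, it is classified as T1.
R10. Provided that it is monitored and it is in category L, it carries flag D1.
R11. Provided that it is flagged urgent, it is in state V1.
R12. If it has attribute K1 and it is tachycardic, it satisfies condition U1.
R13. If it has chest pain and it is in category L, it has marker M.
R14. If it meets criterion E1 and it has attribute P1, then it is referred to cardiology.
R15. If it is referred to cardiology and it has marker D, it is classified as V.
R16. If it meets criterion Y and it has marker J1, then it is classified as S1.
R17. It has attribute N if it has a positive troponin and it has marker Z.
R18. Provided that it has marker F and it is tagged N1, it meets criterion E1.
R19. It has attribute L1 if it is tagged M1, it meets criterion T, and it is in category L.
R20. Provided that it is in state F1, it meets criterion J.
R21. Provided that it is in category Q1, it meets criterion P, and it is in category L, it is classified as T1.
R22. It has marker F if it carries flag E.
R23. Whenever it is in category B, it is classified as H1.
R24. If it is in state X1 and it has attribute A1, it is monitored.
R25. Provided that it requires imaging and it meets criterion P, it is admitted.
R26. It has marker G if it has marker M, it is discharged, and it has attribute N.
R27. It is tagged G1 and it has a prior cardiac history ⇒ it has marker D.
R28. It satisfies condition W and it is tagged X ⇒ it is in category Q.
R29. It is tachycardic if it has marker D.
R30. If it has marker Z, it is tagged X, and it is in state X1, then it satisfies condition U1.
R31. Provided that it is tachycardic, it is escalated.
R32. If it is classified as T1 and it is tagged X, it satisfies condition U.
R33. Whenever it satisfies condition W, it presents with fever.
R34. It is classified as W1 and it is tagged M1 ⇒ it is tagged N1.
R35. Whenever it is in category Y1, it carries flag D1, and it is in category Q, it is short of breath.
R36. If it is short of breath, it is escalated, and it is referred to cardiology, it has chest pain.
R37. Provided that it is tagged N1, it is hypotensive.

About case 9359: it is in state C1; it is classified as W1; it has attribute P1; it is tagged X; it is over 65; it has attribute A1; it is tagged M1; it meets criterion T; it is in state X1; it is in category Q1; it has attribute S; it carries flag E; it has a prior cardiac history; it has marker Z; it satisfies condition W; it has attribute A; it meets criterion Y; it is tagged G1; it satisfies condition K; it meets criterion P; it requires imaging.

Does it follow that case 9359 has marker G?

Forward chaining from the given facts derives: has marker F, is monitored, is admitted, has marker D, is in category Q, is tachycardic, satisfies condition U1, is escalated, presents with fever, is tagged N1, is hypotensive, is in category Y1, meets criterion E1, is referred to cardiology, is classified as V.
The only rule concluding "it has marker G" is R26, which needs "it has marker M"; that is never established.

No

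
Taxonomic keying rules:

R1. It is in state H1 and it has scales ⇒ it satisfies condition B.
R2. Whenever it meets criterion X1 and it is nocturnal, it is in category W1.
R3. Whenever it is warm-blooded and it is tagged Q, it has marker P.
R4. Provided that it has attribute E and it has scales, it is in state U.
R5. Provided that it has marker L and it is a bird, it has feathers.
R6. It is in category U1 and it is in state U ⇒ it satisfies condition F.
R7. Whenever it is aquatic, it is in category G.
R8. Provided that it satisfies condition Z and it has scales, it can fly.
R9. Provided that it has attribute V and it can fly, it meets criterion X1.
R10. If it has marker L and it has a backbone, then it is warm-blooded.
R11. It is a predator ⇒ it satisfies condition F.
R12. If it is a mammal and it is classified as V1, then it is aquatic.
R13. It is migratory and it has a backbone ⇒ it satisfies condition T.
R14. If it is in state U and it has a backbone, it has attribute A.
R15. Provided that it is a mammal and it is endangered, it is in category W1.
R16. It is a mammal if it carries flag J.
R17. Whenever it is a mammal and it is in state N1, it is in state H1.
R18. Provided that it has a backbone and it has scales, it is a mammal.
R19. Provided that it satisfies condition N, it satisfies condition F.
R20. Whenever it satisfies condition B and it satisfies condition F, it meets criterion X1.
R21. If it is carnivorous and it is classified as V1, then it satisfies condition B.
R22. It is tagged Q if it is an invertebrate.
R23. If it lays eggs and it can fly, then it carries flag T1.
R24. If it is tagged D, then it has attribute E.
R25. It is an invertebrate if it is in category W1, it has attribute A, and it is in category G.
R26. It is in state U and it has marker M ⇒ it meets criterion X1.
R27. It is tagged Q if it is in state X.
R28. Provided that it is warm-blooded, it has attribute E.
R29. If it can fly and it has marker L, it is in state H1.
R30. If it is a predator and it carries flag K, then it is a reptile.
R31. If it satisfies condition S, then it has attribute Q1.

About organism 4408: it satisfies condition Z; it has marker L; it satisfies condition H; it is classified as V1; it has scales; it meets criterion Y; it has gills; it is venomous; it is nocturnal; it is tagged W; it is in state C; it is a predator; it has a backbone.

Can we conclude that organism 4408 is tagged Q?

By R8 (it satisfies condition Z, it has scales): it can fly.
By R10 (it has marker L, it has a backbone): it is warm-blooded.
By R11 (it is a predator): it satisfies condition F.
By R18 (it has a backbone, it has scales): it is a mammal.
By R28 (it is warm-blooded): it has attribute E.
By R29 (it can fly, it has marker L): it is in state H1.
By R1 (it is in state H1, it has scales): it satisfies condition B.
By R4 (it has attribute E, it has scales): it is in state U.
By R12 (it is a mammal, it is classified as V1): it is aquatic.
By R14 (it is in state U, it has a backbone): it has attribute A.
By R20 (it satisfies condition B, it satisfies condition F): it meets criterion X1.
By R2 (it meets criterion X1, it is nocturnal): it is in category W1.
By R7 (it is aquatic): it is in category G.
By R25 (it is in category W1, it has attribute A, it is in category G): it is an invertebrate.
By R22 (it is an invertebrate): it is tagged Q.

Yes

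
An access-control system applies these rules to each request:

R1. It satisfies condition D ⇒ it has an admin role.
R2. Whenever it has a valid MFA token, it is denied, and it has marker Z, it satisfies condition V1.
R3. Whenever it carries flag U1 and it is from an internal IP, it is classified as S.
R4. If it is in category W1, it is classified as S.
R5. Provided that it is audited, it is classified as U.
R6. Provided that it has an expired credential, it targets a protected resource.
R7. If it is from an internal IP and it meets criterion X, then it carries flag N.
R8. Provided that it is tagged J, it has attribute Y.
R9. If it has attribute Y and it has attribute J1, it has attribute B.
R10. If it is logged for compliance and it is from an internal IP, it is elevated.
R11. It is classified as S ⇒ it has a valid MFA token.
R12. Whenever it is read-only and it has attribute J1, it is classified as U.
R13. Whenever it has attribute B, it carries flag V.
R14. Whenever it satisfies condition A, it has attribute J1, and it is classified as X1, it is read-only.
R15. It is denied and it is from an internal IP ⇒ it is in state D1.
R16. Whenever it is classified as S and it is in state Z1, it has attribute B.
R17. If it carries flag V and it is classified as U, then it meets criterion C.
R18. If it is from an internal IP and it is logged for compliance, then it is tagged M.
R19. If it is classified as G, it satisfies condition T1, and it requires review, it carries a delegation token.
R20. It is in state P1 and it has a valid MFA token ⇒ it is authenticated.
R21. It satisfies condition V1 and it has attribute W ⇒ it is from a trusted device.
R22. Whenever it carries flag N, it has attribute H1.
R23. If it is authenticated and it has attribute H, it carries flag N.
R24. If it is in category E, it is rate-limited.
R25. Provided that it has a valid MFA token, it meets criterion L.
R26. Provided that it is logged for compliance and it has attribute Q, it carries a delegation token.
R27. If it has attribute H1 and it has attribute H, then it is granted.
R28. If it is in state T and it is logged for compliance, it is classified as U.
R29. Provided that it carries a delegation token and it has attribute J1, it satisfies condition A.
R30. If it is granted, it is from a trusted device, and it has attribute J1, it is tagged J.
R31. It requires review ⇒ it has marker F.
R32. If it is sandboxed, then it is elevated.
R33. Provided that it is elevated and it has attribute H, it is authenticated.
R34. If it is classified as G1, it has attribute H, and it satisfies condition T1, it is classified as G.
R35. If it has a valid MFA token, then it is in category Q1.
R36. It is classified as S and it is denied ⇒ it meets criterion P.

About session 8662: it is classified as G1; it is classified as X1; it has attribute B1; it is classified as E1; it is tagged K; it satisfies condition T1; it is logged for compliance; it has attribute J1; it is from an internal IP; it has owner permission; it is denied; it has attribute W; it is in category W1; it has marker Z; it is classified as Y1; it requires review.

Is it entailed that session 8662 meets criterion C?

Forward chaining from the given facts derives: is classified as S, is elevated, has a valid MFA token, is in state D1, is tagged M, meets criterion L, has marker F, is in category Q1, meets criterion P, satisfies condition V1, is from a trusted device.
The only rule concluding "it meets criterion C" is R17, which needs "it carries flag V"; that is never established.

No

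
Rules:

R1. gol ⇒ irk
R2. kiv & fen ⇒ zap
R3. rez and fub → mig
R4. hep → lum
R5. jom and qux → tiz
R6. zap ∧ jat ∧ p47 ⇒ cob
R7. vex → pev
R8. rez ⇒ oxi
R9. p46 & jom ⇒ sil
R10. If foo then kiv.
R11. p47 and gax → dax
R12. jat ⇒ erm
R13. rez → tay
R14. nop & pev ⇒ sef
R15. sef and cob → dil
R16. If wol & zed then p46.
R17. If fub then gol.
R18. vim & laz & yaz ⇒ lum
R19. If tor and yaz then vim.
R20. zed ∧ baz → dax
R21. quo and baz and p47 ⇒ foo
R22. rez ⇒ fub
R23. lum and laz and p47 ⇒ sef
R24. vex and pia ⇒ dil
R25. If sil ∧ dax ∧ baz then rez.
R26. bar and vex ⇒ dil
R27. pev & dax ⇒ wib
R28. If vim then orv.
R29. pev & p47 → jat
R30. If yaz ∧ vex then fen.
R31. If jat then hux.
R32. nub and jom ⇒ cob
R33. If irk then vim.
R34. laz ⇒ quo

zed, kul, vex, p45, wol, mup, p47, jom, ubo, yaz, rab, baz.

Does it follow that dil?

No

Forward chaining from the given facts derives: pev, p46, dax, wib, jat, fen, hux, sil, erm, rez, oxi, tay, fub, mig, gol, irk, vim, orv.
Rules concluding dil: R15 needs sef; R24 needs pia; R26 needs bar — none of these are established.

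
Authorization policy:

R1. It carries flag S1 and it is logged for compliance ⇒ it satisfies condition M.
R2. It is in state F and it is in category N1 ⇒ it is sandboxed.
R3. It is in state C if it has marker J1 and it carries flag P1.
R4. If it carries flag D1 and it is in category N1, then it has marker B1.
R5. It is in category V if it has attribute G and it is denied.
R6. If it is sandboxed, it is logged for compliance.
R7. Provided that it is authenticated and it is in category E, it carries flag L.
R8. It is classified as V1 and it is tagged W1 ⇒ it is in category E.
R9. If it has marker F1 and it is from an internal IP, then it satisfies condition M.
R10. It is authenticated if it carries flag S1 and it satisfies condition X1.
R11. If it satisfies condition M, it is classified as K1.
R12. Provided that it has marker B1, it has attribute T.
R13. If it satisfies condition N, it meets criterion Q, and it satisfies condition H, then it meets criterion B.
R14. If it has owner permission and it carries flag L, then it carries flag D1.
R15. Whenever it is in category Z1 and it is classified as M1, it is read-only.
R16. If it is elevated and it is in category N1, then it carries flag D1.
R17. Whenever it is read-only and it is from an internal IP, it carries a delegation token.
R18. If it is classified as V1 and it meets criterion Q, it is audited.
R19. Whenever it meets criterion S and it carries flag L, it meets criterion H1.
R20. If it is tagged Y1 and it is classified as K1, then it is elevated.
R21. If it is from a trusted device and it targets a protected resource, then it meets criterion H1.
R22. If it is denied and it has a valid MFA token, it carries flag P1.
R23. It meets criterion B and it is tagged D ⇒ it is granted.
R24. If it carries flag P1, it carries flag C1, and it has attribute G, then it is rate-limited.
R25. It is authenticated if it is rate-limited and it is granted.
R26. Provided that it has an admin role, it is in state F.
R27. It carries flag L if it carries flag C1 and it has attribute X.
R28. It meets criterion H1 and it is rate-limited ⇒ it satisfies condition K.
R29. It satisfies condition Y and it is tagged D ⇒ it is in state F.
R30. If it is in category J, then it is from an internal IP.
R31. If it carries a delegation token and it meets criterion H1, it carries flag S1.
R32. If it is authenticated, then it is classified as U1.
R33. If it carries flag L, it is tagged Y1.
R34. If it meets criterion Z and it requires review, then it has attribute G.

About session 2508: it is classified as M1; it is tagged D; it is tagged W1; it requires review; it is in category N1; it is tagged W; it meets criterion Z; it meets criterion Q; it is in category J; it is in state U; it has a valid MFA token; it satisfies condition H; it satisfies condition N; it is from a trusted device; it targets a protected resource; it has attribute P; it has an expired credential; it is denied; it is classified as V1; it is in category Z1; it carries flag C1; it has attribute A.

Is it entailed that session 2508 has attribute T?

Forward chaining from the given facts derives: is in category E, meets criterion B, is read-only, is audited, meets criterion H1, carries flag P1, is granted, is from an internal IP, has attribute G, is in category V, carries a delegation token, is rate-limited, is authenticated, satisfies condition K, carries flag S1, is classified as U1, carries flag L, is tagged Y1.
The only rule concluding "it has attribute T" is R12, which needs "it has marker B1"; that is never established.

No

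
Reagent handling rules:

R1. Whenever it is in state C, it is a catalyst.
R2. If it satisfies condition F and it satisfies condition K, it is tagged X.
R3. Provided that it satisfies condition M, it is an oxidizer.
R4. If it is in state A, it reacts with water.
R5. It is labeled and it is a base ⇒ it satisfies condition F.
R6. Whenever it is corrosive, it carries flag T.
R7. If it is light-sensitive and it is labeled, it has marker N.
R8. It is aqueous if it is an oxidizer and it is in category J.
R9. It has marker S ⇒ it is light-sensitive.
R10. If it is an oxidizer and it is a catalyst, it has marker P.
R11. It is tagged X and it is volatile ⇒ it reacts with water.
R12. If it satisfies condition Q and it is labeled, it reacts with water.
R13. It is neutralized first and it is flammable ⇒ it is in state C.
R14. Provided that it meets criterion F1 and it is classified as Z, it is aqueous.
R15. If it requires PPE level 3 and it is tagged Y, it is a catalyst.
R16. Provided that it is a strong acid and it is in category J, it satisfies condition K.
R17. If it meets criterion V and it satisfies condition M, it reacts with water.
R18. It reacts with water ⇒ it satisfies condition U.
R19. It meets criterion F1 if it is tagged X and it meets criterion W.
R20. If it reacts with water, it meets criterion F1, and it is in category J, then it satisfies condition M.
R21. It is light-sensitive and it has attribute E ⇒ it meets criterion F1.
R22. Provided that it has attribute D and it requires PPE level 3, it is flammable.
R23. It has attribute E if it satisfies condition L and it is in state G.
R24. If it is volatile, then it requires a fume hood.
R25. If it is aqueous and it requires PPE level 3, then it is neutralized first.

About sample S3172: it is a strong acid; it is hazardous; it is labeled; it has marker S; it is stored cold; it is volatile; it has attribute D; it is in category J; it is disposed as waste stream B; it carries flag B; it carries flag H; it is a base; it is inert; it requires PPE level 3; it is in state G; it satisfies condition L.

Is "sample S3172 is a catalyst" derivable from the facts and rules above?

By R5 (it is labeled, it is a base): it satisfies condition F.
By R9 (it has marker S): it is light-sensitive.
By R16 (it is a strong acid, it is in category J): it satisfies condition K.
By R22 (it has attribute D, it requires PPE level 3): it is flammable.
By R23 (it satisfies condition L, it is in state G): it has attribute E.
By R2 (it satisfies condition F, it satisfies condition K): it is tagged X.
By R11 (it is tagged X, it is volatile): it reacts with water.
By R21 (it is light-sensitive, it has attribute E): it meets criterion F1.
By R20 (it reacts with water, it meets criterion F1, it is in category J): it satisfies condition M.
By R3 (it satisfies condition M): it is an oxidizer.
By R8 (it is an oxidizer, it is in category J): it is aqueous.
By R25 (it is aqueous, it requires PPE level 3): it is neutralized first.
By R13 (it is neutralized first, it is flammable): it is in state C.
By R1 (it is in state C): it is a catalyst.

Yes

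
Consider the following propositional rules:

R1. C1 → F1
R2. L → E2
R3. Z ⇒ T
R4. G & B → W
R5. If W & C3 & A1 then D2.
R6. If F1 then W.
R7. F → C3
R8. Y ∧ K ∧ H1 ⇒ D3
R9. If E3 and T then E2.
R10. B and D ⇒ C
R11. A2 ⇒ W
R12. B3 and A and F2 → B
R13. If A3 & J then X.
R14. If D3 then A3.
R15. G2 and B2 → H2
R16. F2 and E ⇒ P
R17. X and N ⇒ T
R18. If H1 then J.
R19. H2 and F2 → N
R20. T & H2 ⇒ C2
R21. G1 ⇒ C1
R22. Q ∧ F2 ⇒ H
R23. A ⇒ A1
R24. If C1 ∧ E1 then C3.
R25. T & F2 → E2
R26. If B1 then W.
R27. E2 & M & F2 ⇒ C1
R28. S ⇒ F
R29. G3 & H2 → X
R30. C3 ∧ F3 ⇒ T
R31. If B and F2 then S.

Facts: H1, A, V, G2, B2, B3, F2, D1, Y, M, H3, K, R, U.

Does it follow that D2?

Yes

D3  (by R8: Y, K, H1)
B  (by R12: B3, A, F2)
A3  (by R14: D3)
H2  (by R15: G2, B2)
J  (by R18: H1)
N  (by R19: H2, F2)
A1  (by R23: A)
S  (by R31: B, F2)
X  (by R13: A3, J)
T  (by R17: X, N)
E2  (by R25: T, F2)
C1  (by R27: E2, M, F2)
F  (by R28: S)
F1  (by R1: C1)
W  (by R6: F1)
C3  (by R7: F)
D2  (by R5: W, C3, A1)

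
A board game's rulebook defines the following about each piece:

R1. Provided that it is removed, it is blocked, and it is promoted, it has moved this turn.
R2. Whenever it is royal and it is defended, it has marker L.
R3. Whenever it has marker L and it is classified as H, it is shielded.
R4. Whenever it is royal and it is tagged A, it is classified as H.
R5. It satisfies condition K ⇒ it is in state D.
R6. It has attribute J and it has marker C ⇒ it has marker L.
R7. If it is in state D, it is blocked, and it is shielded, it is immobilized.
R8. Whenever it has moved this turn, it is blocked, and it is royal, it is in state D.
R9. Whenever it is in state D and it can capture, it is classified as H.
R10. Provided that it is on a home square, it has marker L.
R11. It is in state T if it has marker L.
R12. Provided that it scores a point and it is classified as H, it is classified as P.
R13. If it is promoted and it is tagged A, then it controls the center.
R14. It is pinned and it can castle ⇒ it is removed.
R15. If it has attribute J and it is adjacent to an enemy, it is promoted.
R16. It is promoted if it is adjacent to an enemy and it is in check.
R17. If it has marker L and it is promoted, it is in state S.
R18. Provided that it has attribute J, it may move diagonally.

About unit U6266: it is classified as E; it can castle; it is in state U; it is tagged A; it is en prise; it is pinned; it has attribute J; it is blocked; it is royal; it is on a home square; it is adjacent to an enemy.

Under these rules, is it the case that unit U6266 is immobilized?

By R4 (it is royal, it is tagged A): it is classified as H.
By R10 (it is on a home square): it has marker L.
By R14 (it is pinned, it can castle): it is removed.
By R15 (it has attribute J, it is adjacent to an enemy): it is promoted.
By R1 (it is removed, it is blocked, it is promoted): it has moved this turn.
By R3 (it has marker L, it is classified as H): it is shielded.
By R8 (it has moved this turn, it is blocked, it is royal): it is in state D.
By R7 (it is in state D, it is blocked, it is shielded): it is immobilized.

Yes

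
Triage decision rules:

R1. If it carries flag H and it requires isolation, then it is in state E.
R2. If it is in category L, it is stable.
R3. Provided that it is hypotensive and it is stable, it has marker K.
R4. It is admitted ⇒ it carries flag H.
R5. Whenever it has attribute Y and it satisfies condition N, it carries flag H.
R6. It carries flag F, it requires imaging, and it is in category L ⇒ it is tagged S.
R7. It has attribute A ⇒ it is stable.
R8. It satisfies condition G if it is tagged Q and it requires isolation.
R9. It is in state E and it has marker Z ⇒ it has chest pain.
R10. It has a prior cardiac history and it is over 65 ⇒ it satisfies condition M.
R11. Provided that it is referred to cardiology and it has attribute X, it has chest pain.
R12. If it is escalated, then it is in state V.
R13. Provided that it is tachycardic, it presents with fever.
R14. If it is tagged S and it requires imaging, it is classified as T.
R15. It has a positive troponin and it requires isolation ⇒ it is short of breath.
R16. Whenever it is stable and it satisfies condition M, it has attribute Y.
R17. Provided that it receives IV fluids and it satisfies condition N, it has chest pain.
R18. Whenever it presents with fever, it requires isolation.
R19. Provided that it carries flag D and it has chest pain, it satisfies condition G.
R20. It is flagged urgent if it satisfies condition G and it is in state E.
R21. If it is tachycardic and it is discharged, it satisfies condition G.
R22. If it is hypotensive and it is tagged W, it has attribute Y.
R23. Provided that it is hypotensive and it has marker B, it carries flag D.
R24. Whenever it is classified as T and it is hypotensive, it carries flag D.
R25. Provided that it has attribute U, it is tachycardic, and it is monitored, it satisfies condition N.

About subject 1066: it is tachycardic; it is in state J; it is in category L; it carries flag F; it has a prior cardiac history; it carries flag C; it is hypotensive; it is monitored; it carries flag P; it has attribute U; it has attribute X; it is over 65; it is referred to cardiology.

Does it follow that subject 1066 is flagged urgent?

No

Forward chaining from the given facts derives: is stable, has marker K, satisfies condition M, has chest pain, presents with fever, has attribute Y, requires isolation, satisfies condition N, carries flag H, is in state E.
The only rule concluding "it is flagged urgent" is R20, which needs "it satisfies condition G"; that is never established.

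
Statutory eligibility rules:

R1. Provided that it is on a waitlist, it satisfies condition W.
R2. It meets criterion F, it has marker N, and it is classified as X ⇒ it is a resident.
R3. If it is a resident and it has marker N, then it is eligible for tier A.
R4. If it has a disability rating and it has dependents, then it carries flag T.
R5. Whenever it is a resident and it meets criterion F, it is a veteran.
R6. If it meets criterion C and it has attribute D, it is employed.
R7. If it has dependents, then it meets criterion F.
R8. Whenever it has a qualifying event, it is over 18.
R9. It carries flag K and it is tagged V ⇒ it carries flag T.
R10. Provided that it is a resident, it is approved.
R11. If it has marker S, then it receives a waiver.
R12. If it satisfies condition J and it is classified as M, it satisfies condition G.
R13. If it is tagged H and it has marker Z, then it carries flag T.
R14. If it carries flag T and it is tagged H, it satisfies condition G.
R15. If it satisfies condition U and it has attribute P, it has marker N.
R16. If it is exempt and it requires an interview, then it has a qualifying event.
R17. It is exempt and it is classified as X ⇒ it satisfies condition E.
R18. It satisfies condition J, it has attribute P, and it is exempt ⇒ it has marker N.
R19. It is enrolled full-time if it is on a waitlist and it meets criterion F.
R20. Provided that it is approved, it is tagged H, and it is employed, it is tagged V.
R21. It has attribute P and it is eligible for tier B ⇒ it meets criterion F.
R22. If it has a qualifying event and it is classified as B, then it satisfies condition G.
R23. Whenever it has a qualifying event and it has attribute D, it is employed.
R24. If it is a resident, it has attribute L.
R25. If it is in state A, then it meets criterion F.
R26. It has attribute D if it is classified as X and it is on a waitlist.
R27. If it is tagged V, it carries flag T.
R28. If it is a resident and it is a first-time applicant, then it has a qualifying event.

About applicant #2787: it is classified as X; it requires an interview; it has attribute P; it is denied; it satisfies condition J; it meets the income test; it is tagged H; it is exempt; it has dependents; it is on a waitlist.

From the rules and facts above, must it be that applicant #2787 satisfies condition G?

Yes

By R7 (it has dependents): it meets criterion F.
By R16 (it is exempt, it requires an interview): it has a qualifying event.
By R18 (it satisfies condition J, it has attribute P, it is exempt): it has marker N.
By R26 (it is classified as X, it is on a waitlist): it has attribute D.
By R2 (it meets criterion F, it has marker N, it is classified as X): it is a resident.
By R10 (it is a resident): it is approved.
By R23 (it has a qualifying event, it has attribute D): it is employed.
By R20 (it is approved, it is tagged H, it is employed): it is tagged V.
By R27 (it is tagged V): it carries flag T.
By R14 (it carries flag T, it is tagged H): it satisfies condition G.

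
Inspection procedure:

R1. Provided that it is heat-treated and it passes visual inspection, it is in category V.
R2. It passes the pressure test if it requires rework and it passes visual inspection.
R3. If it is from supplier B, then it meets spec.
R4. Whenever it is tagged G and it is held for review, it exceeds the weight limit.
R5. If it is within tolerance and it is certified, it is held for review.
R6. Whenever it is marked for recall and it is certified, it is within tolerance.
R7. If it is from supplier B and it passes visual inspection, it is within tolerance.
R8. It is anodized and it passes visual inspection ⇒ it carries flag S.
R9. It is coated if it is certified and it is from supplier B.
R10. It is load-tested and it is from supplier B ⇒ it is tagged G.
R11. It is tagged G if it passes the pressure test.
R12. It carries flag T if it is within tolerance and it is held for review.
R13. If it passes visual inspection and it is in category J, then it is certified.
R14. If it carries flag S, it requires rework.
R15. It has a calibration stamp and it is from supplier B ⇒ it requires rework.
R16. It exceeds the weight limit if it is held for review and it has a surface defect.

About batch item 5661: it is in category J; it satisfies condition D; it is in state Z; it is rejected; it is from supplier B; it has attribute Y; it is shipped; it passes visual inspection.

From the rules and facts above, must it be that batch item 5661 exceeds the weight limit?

Forward chaining from the given facts derives: meets spec, is within tolerance, is certified, is held for review, is coated, carries flag T.
Rules concluding "it exceeds the weight limit": R4 needs "it is tagged G"; R16 needs "it has a surface defect" — none of these are established.

No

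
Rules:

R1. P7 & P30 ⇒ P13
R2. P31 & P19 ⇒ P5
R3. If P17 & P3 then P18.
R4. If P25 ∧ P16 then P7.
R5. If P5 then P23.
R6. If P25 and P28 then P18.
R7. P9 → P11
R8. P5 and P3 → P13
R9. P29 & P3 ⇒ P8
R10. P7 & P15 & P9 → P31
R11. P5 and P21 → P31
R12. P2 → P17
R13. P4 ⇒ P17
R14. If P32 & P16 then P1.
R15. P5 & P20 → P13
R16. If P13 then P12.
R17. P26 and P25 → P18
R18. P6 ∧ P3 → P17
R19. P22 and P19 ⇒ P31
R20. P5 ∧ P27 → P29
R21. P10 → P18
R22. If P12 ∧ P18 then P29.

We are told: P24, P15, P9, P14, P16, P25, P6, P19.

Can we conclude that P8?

Forward chaining from the given facts derives: P7, P11, P31, P5, P23.
The only rule concluding P8 is R9, which needs P29; that is never established.

No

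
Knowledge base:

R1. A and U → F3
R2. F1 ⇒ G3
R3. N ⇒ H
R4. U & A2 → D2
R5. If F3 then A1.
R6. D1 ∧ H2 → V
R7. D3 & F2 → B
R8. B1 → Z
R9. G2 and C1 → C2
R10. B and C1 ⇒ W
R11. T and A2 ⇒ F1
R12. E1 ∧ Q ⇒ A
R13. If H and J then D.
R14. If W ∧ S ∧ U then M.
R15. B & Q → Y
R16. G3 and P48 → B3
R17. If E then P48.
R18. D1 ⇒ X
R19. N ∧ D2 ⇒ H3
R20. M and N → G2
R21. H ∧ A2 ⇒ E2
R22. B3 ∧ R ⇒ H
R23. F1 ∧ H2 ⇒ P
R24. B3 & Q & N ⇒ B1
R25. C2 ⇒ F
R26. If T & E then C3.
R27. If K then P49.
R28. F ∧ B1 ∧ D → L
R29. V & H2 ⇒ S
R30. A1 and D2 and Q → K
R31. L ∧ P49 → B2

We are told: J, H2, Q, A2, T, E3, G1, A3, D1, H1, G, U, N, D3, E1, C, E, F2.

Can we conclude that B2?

No

Forward chaining from the given facts derives: H, D2, V, B, F1, A, D, Y, P48, X, H3, E2, P, C3, S, F3, G3, A1, B3, B1, K, Z, P49.
The only rule concluding B2 is R31, which needs L; that is never established.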